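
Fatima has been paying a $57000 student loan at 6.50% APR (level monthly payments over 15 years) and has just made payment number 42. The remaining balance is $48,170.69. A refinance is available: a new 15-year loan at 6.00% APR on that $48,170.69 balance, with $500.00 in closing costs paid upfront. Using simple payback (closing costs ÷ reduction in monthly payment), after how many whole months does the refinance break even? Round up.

6 months

Current payment = 57,000 × 6.5%/12 / (1 − (1+0.0054167)^−180) = $496.53.
Refinanced payment = 48,170.69 × 0.0050000 / (1 − (1+0.0050000)^−180) = $406.49.
Monthly savings = $496.53 − $406.49 = $90.04.
Break-even = $500.00 / $90.04 = 5.55 → 6 months.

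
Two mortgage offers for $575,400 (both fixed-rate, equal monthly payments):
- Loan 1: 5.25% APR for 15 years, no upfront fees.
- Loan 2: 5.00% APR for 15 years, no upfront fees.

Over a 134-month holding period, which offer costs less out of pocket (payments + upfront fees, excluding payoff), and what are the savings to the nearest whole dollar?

Loan 1: monthly rate = 5.25%/12 = 0.0043750; payment = 575,400 × 0.0043750 / (1 − (1+0.0043750)^−180) = $4,625.51.
Loan 2: monthly rate = 5%/12 = 0.0041667; payment = 575,400 × 0.0041667 / (1 − (1+0.0041667)^−180) = $4,550.23.
Over 134 months: Loan 1 costs 134 × $4,625.51 = $619,818.34; Loan 2 costs 134 × $4,550.23 = $609,730.82.
Loan 2 is cheaper by $619,818.34 − $609,730.82 = $10,087.52.

Loan 2 by $10,088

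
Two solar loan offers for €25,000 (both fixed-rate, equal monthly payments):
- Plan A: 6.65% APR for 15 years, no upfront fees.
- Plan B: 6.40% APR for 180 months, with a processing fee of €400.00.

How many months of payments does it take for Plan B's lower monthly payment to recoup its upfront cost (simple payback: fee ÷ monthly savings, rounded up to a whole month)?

117 months

Plan A: monthly rate = 6.65%/12 = 0.0055417; payment = 25,000 × 0.0055417 / (1 − (1+0.0055417)^−180) = €219.84.
Plan B: monthly rate = 6.4%/12 = 0.0053333; payment = 25,000 × 0.0053333 / (1 − (1+0.0053333)^−180) = €216.40.
Monthly savings = €219.84 − €216.40 = €3.44.
Break-even = €400.00 / €3.44 = 116.28 → 117 months.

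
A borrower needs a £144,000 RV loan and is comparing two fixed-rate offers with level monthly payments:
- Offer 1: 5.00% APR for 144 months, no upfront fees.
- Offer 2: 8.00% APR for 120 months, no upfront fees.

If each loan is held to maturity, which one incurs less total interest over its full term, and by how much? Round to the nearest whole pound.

Offer 1: monthly rate = 5%/12 = 0.0041667; payment = 144,000 × 0.0041667 / (1 − (1+0.0041667)^−144) = £1,331.84.
Total interest on Offer 1 = 144 × £1,331.84 − £144,000 = £47,784.96.
Offer 2: at 8.00% the monthly rate is 0.0066667, so the payment is 144,000 × 0.0066667 / (1 − 1.0066667^−120) = £1,747.12.
Total interest on Offer 2 = 120 × £1,747.12 − £144,000 = £65,654.40.
Offer 1 is lower by £17,869.44.

Offer 1 by £17,869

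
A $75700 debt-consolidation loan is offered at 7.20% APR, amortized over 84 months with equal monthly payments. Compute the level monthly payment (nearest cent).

$1,149.93

Monthly rate = 7.2%/12 = 0.0060000; payment = 75,700 × 0.0060000 / (1 − (1+0.0060000)^−84) = $1,149.93.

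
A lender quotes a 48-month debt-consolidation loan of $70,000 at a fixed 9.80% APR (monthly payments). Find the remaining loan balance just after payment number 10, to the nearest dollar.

$57,580

With monthly rate i = 9.8%/12 = 0.0081667, the balance after k of n payments is P · [(1+i)^n − (1+i)^k] / [(1+i)^n − 1].
(1+0.0081667)^48 = 1.47758352 and (1+0.0081667)^10 = 1.08473422, so the balance is 70,000 × (1.47758352 − 1.08473422) / (1.47758352 − 1) = $57,580.40.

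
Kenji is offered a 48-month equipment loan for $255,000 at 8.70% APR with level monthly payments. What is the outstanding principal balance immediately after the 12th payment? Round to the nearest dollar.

$199,285

With monthly rate i = 8.7%/12 = 0.0072500, the balance after k of n payments is P · [(1+i)^n − (1+i)^k] / [(1+i)^n − 1].
(1+0.0072500)^48 = 1.41445538 and (1+0.0072500)^12 = 1.09055435, so the balance is 255,000 × (1.41445538 − 1.09055435) / (1.41445538 − 1) = $199,285.06.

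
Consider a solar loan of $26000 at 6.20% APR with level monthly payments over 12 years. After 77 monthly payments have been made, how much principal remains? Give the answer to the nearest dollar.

With monthly rate i = 6.2%/12 = 0.0051667, the balance after k of n payments is P · [(1+i)^n − (1+i)^k] / [(1+i)^n − 1].
(1+0.0051667)^144 = 2.10030925 and (1+0.0051667)^77 = 1.48707206, so the balance is 26,000 × (2.10030925 − 1.48707206) / (2.10030925 − 1) = $14,490.62.

$14,491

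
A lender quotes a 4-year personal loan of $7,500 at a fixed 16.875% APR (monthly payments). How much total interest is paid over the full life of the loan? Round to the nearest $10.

$2,860

Monthly rate = 16.875%/12 = 0.0140625; payment = 7,500 × 0.0140625 / (1 − (1+0.0140625)^−48) = $215.93.
Total paid = 48 × $215.93 = $10,364.64; interest = $10,364.64 − $7,500 = $2,864.64.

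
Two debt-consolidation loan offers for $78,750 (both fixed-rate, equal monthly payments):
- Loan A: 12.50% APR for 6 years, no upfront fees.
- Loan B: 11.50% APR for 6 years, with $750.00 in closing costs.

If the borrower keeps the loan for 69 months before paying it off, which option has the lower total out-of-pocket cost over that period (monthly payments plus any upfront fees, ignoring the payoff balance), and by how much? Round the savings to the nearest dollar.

Loan A: at 12.50% the monthly rate is 0.0104167, so the payment is 78,750 × 0.0104167 / (1 − 1.0104167^−72) = $1,560.13.
Loan B: at 11.50% the monthly rate is 0.0095833, so the payment is 78,750 × 0.0095833 / (1 − 1.0095833^−72) = $1,519.18.
Over 69 months: Loan A costs 69 × $1,560.13 = $107,648.97; Loan B costs 69 × $1,519.18 + $750.00 = $105,573.42.
Loan B is cheaper by $107,648.97 − $105,573.42 = $2,075.55.

Loan B by $2,076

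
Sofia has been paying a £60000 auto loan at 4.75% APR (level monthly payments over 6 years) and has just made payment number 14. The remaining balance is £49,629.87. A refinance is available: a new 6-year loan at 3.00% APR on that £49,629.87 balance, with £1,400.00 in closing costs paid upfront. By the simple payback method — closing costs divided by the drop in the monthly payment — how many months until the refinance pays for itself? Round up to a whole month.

7 months

Current payment = 60,000 × 4.75%/12 / (1 − (1+0.0039583)^−72) = £959.35.
Refinanced payment = 49,629.87 × 0.0025000 / (1 − (1+0.0025000)^−72) = £754.06.
Monthly savings = £959.35 − £754.06 = £205.29.
Break-even = £1,400.00 / £205.29 = 6.82 → 7 months.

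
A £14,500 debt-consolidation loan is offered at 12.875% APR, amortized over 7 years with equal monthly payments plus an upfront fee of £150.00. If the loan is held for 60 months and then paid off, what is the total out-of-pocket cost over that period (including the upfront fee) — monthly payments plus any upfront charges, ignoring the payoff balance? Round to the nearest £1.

Monthly rate = 12.875%/12 = 0.0107292; payment = 14,500 × 0.0107292 / (1 − (1+0.0107292)^−84) = £262.80.
Total outlay = 60 × £262.80 + £150.00 = £15,918.00.

£15,918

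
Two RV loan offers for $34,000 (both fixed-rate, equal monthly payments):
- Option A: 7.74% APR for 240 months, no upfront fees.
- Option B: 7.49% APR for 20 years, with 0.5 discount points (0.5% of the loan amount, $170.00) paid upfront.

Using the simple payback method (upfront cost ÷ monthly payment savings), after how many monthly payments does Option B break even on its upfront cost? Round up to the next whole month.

33 months

Option A: monthly rate = 7.74%/12 = 0.0064500; payment = 34,000 × 0.0064500 / (1 − (1+0.0064500)^−240) = $278.91.
Option B: monthly rate = 7.49%/12 = 0.0062417; payment = 34,000 × 0.0062417 / (1 − (1+0.0062417)^−240) = $273.69.
Monthly savings = $278.91 − $273.69 = $5.22.
Break-even = $170.00 / $5.22 = 32.57 → 33 months.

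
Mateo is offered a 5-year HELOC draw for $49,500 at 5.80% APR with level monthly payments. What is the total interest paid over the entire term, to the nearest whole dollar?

Monthly rate = 5.8%/12 = 0.0048333; payment = 49,500 × 0.0048333 / (1 − (1+0.0048333)^−60) = $952.38.
Total paid = 60 × $952.38 = $57,142.80; interest = $57,142.80 − $49,500 = $7,642.80.

$7,643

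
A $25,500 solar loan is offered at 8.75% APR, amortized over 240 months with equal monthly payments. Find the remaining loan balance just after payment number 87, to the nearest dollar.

$20,736

With monthly rate i = 8.75%/12 = 0.0072917, the balance after k of n payments is P · [(1+i)^n − (1+i)^k] / [(1+i)^n − 1].
(1+0.0072917)^240 = 5.71818037 and (1+0.0072917)^87 = 1.88150757, so the balance is 25,500 × (5.71818037 − 1.88150757) / (5.71818037 − 1) = $20,735.78.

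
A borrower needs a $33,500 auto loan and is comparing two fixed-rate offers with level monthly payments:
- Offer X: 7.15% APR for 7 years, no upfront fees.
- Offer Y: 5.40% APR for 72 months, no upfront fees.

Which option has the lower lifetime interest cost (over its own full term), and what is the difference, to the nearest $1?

Offer X: monthly rate = 7.15%/12 = 0.0059583; payment = 33,500 × 0.0059583 / (1 − (1+0.0059583)^−84) = $508.06.
Total interest on Offer X = 84 × $508.06 − $33,500 = $9,177.04.
Offer Y: at 5.40% the monthly rate is 0.0045000, so the payment is 33,500 × 0.0045000 / (1 − 1.0045000^−72) = $545.75.
Total interest on Offer Y = 72 × $545.75 − $33,500 = $5,794.00.
Offer Y is lower by $3,383.04.

Offer Y by $3,383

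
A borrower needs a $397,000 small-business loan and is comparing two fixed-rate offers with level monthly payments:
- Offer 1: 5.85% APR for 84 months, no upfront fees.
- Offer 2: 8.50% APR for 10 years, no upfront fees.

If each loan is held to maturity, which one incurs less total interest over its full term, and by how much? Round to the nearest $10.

Offer 1: monthly rate = 5.85%/12 = 0.0048750; payment = 397,000 × 0.0048750 / (1 − (1+0.0048750)^−84) = $5,771.09.
Total interest on Offer 1 = 84 × $5,771.09 − $397,000 = $87,771.56.
Offer 2: at 8.50% the monthly rate is 0.0070833, so the payment is 397,000 × 0.0070833 / (1 − 1.0070833^−120) = $4,922.23.
Total interest on Offer 2 = 120 × $4,922.23 − $397,000 = $193,667.60.
Offer 1 is lower by $105,896.04.

Offer 1 by $105,900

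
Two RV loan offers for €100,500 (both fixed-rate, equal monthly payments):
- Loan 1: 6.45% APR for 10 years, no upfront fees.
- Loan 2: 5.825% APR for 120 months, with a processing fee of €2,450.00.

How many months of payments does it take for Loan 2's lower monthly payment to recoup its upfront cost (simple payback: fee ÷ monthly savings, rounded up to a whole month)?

Loan 1: at 6.45% the monthly rate is 0.0053750, so the payment is 100,500 × 0.0053750 / (1 − 1.0053750^−120) = €1,138.60.
Loan 2: at 5.825% the monthly rate is 0.0048542, so the payment is 100,500 × 0.0048542 / (1 − 1.0048542^−120) = €1,106.94.
Monthly savings = €1,138.60 − €1,106.94 = €31.66.
Break-even = €2,450.00 / €31.66 = 77.38 → 78 months.

78 months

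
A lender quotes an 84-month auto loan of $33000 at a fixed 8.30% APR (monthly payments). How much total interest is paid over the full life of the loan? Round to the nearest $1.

At 8.30% the monthly rate is 0.0069167, so the payment is 33,000 × 0.0069167 / (1 − 1.0069167^−84) = $519.29.
Total paid = 84 × $519.29 = $43,620.36; interest = $43,620.36 − $33,000 = $10,620.36.

$10,620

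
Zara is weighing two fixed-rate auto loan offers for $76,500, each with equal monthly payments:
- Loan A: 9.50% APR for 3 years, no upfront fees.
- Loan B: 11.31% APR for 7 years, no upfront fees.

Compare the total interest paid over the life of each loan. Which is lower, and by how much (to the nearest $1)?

Loan A: at 9.50% the monthly rate is 0.0079167, so the payment is 76,500 × 0.0079167 / (1 − 1.0079167^−36) = $2,450.52.
Total interest on Loan A = 36 × $2,450.52 − $76,500 = $11,718.72.
Loan B: monthly rate = 11.31%/12 = 0.0094250; payment = 76,500 × 0.0094250 / (1 − (1+0.0094250)^−84) = $1,322.37.
Total interest on Loan B = 84 × $1,322.37 − $76,500 = $34,579.08.
Loan A is lower by $22,860.36.

Loan A by $22,860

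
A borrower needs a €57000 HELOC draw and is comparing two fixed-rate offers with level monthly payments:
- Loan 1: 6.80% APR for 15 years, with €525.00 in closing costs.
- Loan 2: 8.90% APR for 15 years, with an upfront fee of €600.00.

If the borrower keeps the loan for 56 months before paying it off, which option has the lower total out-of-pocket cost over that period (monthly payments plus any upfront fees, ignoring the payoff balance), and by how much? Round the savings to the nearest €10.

Loan 1: at 6.80% the monthly rate is 0.0056667, so the payment is 57,000 × 0.0056667 / (1 − 1.0056667^−180) = €505.98.
Loan 2: at 8.90% the monthly rate is 0.0074167, so the payment is 57,000 × 0.0074167 / (1 − 1.0074167^−180) = €574.75.
Over 56 months: Loan 1 costs 56 × €505.98 + €525.00 = €28,859.88; Loan 2 costs 56 × €574.75 + €600.00 = €32,786.00.
Loan 1 is cheaper by €32,786.00 − €28,859.88 = €3,926.12.

Loan 1 by €3,930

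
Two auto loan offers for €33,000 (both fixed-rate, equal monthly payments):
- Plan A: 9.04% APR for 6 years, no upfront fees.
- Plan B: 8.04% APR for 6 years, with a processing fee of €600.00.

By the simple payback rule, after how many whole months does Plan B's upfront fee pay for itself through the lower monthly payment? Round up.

37 months

Plan A: at 9.04% the monthly rate is 0.0075333, so the payment is 33,000 × 0.0075333 / (1 − 1.0075333^−72) = €595.50.
Plan B: monthly rate = 8.04%/12 = 0.0067000; payment = 33,000 × 0.0067000 / (1 − (1+0.0067000)^−72) = €579.24.
Monthly savings = €595.50 − €579.24 = €16.26.
Break-even = €600.00 / €16.26 = 36.90 → 37 months.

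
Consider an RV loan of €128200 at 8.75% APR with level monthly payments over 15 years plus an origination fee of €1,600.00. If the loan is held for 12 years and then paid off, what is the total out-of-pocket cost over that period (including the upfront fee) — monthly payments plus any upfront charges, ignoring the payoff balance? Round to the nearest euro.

€186,106

At 8.75% the monthly rate is 0.0072917, so the payment is 128,200 × 0.0072917 / (1 − 1.0072917^−180) = €1,281.29.
Total outlay = 144 × €1,281.29 + €1,600.00 = €186,105.76.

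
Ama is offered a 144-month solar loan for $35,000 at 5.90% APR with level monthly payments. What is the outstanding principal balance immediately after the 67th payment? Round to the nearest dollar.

$21,734

With monthly rate i = 5.9%/12 = 0.0049167, the balance after k of n payments is P · [(1+i)^n − (1+i)^k] / [(1+i)^n − 1].
(1+0.0049167)^144 = 2.02640884 and (1+0.0049167)^67 = 1.38903532, so the balance is 35,000 × (2.02640884 − 1.38903532) / (2.02640884 − 1) = $21,734.10.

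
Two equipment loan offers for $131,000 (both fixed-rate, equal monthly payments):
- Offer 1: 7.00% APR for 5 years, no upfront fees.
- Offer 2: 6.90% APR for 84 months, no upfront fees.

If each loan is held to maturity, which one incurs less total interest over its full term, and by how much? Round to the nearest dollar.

Offer 1 by $9,905

Offer 1: monthly rate = 7%/12 = 0.0058333; payment = 131,000 × 0.0058333 / (1 − (1+0.0058333)^−60) = $2,593.96.
Total interest on Offer 1 = 60 × $2,593.96 − $131,000 = $24,637.60.
Offer 2: at 6.90% the monthly rate is 0.0057500, so the payment is 131,000 × 0.0057500 / (1 − 1.0057500^−84) = $1,970.74.
Total interest on Offer 2 = 84 × $1,970.74 − $131,000 = $34,542.16.
Offer 1 is lower by $9,904.56.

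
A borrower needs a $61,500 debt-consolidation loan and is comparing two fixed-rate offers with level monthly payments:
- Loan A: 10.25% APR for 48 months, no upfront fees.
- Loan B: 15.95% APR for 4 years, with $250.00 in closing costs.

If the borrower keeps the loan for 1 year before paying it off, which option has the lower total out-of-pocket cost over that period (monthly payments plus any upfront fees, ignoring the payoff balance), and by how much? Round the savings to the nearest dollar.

Loan A by $2,340

Loan A: monthly rate = 10.25%/12 = 0.0085417; payment = 61,500 × 0.0085417 / (1 − (1+0.0085417)^−48) = $1,567.19.
Loan B: at 15.95% the monthly rate is 0.0132917, so the payment is 61,500 × 0.0132917 / (1 − 1.0132917^−48) = $1,741.35.
Over 12 months: Loan A costs 12 × $1,567.19 = $18,806.28; Loan B costs 12 × $1,741.35 + $250.00 = $21,146.20.
Loan A is cheaper by $21,146.20 − $18,806.28 = $2,339.92.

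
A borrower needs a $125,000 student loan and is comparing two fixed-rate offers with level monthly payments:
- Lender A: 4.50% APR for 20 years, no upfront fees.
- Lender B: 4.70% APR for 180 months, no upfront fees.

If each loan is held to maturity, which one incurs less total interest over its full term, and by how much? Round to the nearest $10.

Lender A: at 4.50% the monthly rate is 0.0037500, so the payment is 125,000 × 0.0037500 / (1 − 1.0037500^−240) = $790.81.
Total interest on Lender A = 240 × $790.81 − $125,000 = $64,794.40.
Lender B: monthly rate = 4.7%/12 = 0.0039167; payment = 125,000 × 0.0039167 / (1 − (1+0.0039167)^−180) = $969.07.
Total interest on Lender B = 180 × $969.07 − $125,000 = $49,432.60.
Lender B is lower by $15,361.80.

Lender B by $15,360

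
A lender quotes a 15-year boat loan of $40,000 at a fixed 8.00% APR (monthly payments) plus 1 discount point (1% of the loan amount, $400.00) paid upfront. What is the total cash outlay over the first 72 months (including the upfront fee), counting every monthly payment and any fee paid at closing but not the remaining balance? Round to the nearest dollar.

$27,923

Monthly rate = 8%/12 = 0.0066667; payment = 40,000 × 0.0066667 / (1 − (1+0.0066667)^−180) = $382.26.
Total outlay = 72 × $382.26 + $400.00 = $27,922.72.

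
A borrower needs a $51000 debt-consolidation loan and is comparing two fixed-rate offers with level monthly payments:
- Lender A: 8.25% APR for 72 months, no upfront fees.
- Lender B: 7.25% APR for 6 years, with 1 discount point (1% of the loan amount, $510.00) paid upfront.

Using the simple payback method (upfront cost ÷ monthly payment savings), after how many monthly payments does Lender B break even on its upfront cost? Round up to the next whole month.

21 months

Lender A: at 8.25% the monthly rate is 0.0068750, so the payment is 51,000 × 0.0068750 / (1 − 1.0068750^−72) = $900.43.
Lender B: at 7.25% the monthly rate is 0.0060417, so the payment is 51,000 × 0.0060417 / (1 − 1.0060417^−72) = $875.63.
Monthly savings = $900.43 − $875.63 = $24.80.
Break-even = $510.00 / $24.80 = 20.56 → 21 months.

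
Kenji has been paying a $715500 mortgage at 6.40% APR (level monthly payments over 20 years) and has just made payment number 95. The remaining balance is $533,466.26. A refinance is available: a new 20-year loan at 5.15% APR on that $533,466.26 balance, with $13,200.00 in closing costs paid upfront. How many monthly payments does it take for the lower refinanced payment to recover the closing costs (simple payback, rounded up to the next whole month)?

Current payment = 715,500 × 6.4%/12 / (1 − (1+0.0053333)^−240) = $5,292.54.
Refinanced payment = 533,466.26 × 0.0042917 / (1 − (1+0.0042917)^−240) = $3,565.00.
Monthly savings = $5,292.54 − $3,565.00 = $1,727.54.
Break-even = $13,200.00 / $1,727.54 = 7.64 → 8 months.

8 months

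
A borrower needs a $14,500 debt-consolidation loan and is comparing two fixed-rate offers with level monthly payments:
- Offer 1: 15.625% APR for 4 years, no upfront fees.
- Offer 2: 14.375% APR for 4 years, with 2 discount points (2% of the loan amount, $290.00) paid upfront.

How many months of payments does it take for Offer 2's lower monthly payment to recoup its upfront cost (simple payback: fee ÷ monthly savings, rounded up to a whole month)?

Offer 1: monthly rate = 15.625%/12 = 0.0130208; payment = 14,500 × 0.0130208 / (1 − (1+0.0130208)^−48) = $408.15.
Offer 2: monthly rate = 14.375%/12 = 0.0119792; payment = 14,500 × 0.0119792 / (1 − (1+0.0119792)^−48) = $398.97.
Monthly savings = $408.15 − $398.97 = $9.18.
Break-even = $290.00 / $9.18 = 31.59 → 32 months.

32 months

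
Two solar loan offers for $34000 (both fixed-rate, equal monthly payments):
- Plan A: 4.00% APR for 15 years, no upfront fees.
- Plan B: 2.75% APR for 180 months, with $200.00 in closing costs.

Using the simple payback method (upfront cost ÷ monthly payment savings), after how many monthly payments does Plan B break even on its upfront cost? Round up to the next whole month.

10 months

Plan A: at 4.00% the monthly rate is 0.0033333, so the payment is 34,000 × 0.0033333 / (1 − 1.0033333^−180) = $251.49.
Plan B: monthly rate = 2.75%/12 = 0.0022917; payment = 34,000 × 0.0022917 / (1 − (1+0.0022917)^−180) = $230.73.
Monthly savings = $251.49 − $230.73 = $20.76.
Break-even = $200.00 / $20.76 = 9.63 → 10 months.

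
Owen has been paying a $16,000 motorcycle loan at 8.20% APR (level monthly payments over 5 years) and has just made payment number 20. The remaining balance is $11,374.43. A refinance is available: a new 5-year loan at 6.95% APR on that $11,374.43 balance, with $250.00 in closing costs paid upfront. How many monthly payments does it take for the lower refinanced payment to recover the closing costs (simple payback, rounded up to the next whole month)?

3 months

Current payment = 16,000 × 8.2%/12 / (1 − (1+0.0068333)^−60) = $325.96.
Refinanced payment = 11,374.43 × 0.0057917 / (1 − (1+0.0057917)^−60) = $224.96.
Monthly savings = $325.96 − $224.96 = $101.00.
Break-even = $250.00 / $101.00 = 2.48 → 3 months.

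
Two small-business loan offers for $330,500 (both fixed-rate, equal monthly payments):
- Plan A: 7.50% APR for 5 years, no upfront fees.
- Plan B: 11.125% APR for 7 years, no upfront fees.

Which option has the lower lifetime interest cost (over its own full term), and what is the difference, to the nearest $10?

Plan A by $79,830

Plan A: at 7.50% the monthly rate is 0.0062500, so the payment is 330,500 × 0.0062500 / (1 − 1.0062500^−60) = $6,622.54.
Total interest on Plan A = 60 × $6,622.54 − $330,500 = $66,852.40.
Plan B: monthly rate = 11.125%/12 = 0.0092708; payment = 330,500 × 0.0092708 / (1 − (1+0.0092708)^−84) = $5,680.71.
Total interest on Plan B = 84 × $5,680.71 − $330,500 = $146,679.64.
Plan A is lower by $79,827.24.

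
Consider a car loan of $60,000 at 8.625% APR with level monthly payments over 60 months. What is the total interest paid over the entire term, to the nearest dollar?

At 8.625% the monthly rate is 0.0071875, so the payment is 60,000 × 0.0071875 / (1 − 1.0071875^−60) = $1,234.61.
Total paid = 60 × $1,234.61 = $74,076.60; interest = $74,076.60 − $60,000 = $14,076.60.

$14,077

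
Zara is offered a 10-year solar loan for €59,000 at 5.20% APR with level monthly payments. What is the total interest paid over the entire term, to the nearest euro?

Monthly rate = 5.2%/12 = 0.0043333; payment = 59,000 × 0.0043333 / (1 − (1+0.0043333)^−120) = €631.57.
Total paid = 120 × €631.57 = €75,788.40; interest = €75,788.40 − €59,000 = €16,788.40.

€16,788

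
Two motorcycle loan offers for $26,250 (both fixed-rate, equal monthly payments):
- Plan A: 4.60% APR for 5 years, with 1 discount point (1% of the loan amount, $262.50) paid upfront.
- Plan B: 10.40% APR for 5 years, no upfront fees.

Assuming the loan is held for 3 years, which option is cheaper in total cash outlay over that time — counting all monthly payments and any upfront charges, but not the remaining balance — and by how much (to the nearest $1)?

Plan A: monthly rate = 4.6%/12 = 0.0038333; payment = 26,250 × 0.0038333 / (1 − (1+0.0038333)^−60) = $490.57.
Plan B: monthly rate = 10.4%/12 = 0.0086667; payment = 26,250 × 0.0086667 / (1 − (1+0.0086667)^−60) = $562.92.
Over 36 months: Plan A costs 36 × $490.57 + $262.50 = $17,923.02; Plan B costs 36 × $562.92 = $20,265.12.
Plan A is cheaper by $20,265.12 − $17,923.02 = $2,342.10.

Plan A by $2,342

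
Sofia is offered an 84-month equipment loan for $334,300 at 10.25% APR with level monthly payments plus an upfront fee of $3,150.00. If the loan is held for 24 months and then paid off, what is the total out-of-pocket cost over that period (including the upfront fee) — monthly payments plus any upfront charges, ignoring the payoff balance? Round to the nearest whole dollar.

At 10.25% the monthly rate is 0.0085417, so the payment is 334,300 × 0.0085417 / (1 − 1.0085417^−84) = $5,593.05.
Total outlay = 24 × $5,593.05 + $3,150.00 = $137,383.20.

$137,383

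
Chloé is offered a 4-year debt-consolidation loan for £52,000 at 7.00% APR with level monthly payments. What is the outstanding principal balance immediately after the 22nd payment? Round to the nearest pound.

With monthly rate i = 7%/12 = 0.0058333, the balance after k of n payments is P · [(1+i)^n − (1+i)^k] / [(1+i)^n − 1].
(1+0.0058333)^48 = 1.32205388 and (1+0.0058333)^22 = 1.13650808, so the balance is 52,000 × (1.32205388 − 1.13650808) / (1.32205388 − 1) = £29,958.90.

£29,959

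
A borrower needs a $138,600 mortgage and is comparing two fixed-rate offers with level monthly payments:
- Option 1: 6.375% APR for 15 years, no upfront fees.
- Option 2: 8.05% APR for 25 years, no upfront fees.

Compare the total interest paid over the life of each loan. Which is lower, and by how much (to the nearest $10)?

Option 1 by $106,690

Option 1: monthly rate = 6.375%/12 = 0.0053125; payment = 138,600 × 0.0053125 / (1 − (1+0.0053125)^−180) = $1,197.85.
Total interest on Option 1 = 180 × $1,197.85 − $138,600 = $77,013.00.
Option 2: at 8.05% the monthly rate is 0.0067083, so the payment is 138,600 × 0.0067083 / (1 − 1.0067083^−300) = $1,074.33.
Total interest on Option 2 = 300 × $1,074.33 − $138,600 = $183,699.00.
Option 1 is lower by $106,686.00.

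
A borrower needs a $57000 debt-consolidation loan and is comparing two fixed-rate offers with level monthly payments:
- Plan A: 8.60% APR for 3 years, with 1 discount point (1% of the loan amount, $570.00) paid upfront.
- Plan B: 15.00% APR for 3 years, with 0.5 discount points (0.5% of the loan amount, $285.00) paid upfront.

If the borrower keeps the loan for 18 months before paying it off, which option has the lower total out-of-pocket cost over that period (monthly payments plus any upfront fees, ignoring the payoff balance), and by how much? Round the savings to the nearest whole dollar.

Plan A: at 8.60% the monthly rate is 0.0071667, so the payment is 57,000 × 0.0071667 / (1 − 1.0071667^−36) = $1,801.99.
Plan B: monthly rate = 15%/12 = 0.0125000; payment = 57,000 × 0.0125000 / (1 − (1+0.0125000)^−36) = $1,975.92.
Over 18 months: Plan A costs 18 × $1,801.99 + $570.00 = $33,005.82; Plan B costs 18 × $1,975.92 + $285.00 = $35,851.56.
Plan A is cheaper by $35,851.56 − $33,005.82 = $2,845.74.

Plan A by $2,846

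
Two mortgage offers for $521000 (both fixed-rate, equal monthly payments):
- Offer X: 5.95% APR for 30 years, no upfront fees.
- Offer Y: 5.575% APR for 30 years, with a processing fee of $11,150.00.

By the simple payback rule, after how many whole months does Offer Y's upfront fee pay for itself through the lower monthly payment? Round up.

90 months

Offer X: monthly rate = 5.95%/12 = 0.0049583; payment = 521,000 × 0.0049583 / (1 − (1+0.0049583)^−360) = $3,106.93.
Offer Y: at 5.575% the monthly rate is 0.0046458, so the payment is 521,000 × 0.0046458 / (1 − 1.0046458^−360) = $2,982.74.
Monthly savings = $3,106.93 − $2,982.74 = $124.19.
Break-even = $11,150.00 / $124.19 = 89.78 → 90 months.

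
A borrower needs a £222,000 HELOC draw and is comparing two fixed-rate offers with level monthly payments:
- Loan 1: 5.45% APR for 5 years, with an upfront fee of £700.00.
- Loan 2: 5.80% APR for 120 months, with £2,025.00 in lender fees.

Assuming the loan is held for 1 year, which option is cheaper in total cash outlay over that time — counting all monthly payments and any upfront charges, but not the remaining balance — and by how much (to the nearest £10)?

Loan 2 by £20,190

Loan 1: monthly rate = 5.45%/12 = 0.0045417; payment = 222,000 × 0.0045417 / (1 − (1+0.0045417)^−60) = £4,235.34.
Loan 2: at 5.80% the monthly rate is 0.0048333, so the payment is 222,000 × 0.0048333 / (1 − 1.0048333^−120) = £2,442.42.
Over 12 months: Loan 1 costs 12 × £4,235.34 + £700.00 = £51,524.08; Loan 2 costs 12 × £2,442.42 + £2,025.00 = £31,334.04.
Loan 2 is cheaper by £51,524.08 − £31,334.04 = £20,190.04.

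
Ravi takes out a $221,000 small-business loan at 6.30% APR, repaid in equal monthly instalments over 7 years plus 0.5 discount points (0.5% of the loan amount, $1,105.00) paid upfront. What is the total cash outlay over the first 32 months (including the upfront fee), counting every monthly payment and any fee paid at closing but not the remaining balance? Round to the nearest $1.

Monthly rate = 6.3%/12 = 0.0052500; payment = 221,000 × 0.0052500 / (1 − (1+0.0052500)^−84) = $3,260.37.
Total outlay = 32 × $3,260.37 + $1,105.00 = $105,436.84.

$105,437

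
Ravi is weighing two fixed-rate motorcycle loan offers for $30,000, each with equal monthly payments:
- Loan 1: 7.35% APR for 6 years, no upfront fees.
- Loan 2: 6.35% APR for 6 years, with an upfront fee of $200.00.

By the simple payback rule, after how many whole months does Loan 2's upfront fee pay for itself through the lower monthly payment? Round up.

14 months

Loan 1: monthly rate = 7.35%/12 = 0.0061250; payment = 30,000 × 0.0061250 / (1 − (1+0.0061250)^−72) = $516.53.
Loan 2: at 6.35% the monthly rate is 0.0052917, so the payment is 30,000 × 0.0052917 / (1 − 1.0052917^−72) = $502.16.
Monthly savings = $516.53 − $502.16 = $14.37.
Break-even = $200.00 / $14.37 = 13.92 → 14 months.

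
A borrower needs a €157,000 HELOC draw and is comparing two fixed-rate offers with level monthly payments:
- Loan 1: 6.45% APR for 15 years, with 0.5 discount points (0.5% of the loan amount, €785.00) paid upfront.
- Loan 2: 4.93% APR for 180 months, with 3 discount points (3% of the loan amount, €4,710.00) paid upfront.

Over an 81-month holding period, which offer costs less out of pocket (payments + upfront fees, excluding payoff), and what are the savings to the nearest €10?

Loan 1: monthly rate = 6.45%/12 = 0.0053750; payment = 157,000 × 0.0053750 / (1 − (1+0.0053750)^−180) = €1,363.33.
Loan 2: at 4.93% the monthly rate is 0.0041083, so the payment is 157,000 × 0.0041083 / (1 − 1.0041083^−180) = €1,235.83.
Over 81 months: Loan 1 costs 81 × €1,363.33 + €785.00 = €111,214.73; Loan 2 costs 81 × €1,235.83 + €4,710.00 = €104,812.23.
Loan 2 is cheaper by €111,214.73 − €104,812.23 = €6,402.50.

Loan 2 by €6,400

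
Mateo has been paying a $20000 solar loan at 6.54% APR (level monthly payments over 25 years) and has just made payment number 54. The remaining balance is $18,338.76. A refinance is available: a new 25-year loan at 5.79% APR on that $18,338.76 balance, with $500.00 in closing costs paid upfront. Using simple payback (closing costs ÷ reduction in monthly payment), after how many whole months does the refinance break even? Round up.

Current payment = 20,000 × 6.54%/12 / (1 − (1+0.0054500)^−300) = $135.54.
Refinanced payment = 18,338.76 × 0.0048250 / (1 − (1+0.0048250)^−300) = $115.81.
Monthly savings = $135.54 − $115.81 = $19.73.
Break-even = $500.00 / $19.73 = 25.34 → 26 months.

26 months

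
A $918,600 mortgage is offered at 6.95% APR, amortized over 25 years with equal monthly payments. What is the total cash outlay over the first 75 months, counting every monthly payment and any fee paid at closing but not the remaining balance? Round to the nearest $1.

At 6.95% the monthly rate is 0.0057917, so the payment is 918,600 × 0.0057917 / (1 − 1.0057917^−300) = $6,463.20.
Total outlay = 75 × $6,463.20 = $484,740.00.

$484,740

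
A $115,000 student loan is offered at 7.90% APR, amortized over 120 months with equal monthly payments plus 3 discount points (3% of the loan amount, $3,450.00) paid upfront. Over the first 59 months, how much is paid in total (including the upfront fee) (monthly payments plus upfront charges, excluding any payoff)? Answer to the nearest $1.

$85,413

Monthly rate = 7.9%/12 = 0.0065833; payment = 115,000 × 0.0065833 / (1 − (1+0.0065833)^−120) = $1,389.20.
Total outlay = 59 × $1,389.20 + $3,450.00 = $85,412.80.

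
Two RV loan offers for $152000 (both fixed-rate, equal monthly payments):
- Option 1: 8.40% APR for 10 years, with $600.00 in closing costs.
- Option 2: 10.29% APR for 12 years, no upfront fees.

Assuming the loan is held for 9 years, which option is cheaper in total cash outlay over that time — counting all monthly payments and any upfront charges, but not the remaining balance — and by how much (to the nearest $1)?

Option 1: at 8.40% the monthly rate is 0.0070000, so the payment is 152,000 × 0.0070000 / (1 − 1.0070000^−120) = $1,876.46.
Option 2: at 10.29% the monthly rate is 0.0085750, so the payment is 152,000 × 0.0085750 / (1 − 1.0085750^−144) = $1,842.07.
Over 108 months: Option 1 costs 108 × $1,876.46 + $600.00 = $203,257.68; Option 2 costs 108 × $1,842.07 = $198,943.56.
Option 2 is cheaper by $203,257.68 − $198,943.56 = $4,314.12.

Option 2 by $4,314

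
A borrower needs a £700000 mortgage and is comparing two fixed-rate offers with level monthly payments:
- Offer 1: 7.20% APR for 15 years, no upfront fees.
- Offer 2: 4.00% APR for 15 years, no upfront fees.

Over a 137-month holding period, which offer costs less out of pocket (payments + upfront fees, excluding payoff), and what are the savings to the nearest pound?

Offer 2 by £163,374

Offer 1: monthly rate = 7.2%/12 = 0.0060000; payment = 700,000 × 0.0060000 / (1 − (1+0.0060000)^−180) = £6,370.33.
Offer 2: monthly rate = 4%/12 = 0.0033333; payment = 700,000 × 0.0033333 / (1 − (1+0.0033333)^−180) = £5,177.82.
Over 137 months: Offer 1 costs 137 × £6,370.33 = £872,735.21; Offer 2 costs 137 × £5,177.82 = £709,361.34.
Offer 2 is cheaper by £872,735.21 − £709,361.34 = £163,373.87.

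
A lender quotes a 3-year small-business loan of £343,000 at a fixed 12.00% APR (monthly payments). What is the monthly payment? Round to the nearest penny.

£11,392.51

Monthly rate = 12%/12 = 0.0100000; payment = 343,000 × 0.0100000 / (1 − (1+0.0100000)^−36) = £11,392.51.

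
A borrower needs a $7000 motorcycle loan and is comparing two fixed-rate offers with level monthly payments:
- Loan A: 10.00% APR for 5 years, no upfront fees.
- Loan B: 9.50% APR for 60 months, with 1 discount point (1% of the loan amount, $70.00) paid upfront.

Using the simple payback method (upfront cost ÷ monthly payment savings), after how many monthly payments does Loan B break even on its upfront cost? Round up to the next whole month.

41 months

Loan A: monthly rate = 10%/12 = 0.0083333; payment = 7,000 × 0.0083333 / (1 − (1+0.0083333)^−60) = $148.73.
Loan B: monthly rate = 9.5%/12 = 0.0079167; payment = 7,000 × 0.0079167 / (1 − (1+0.0079167)^−60) = $147.01.
Monthly savings = $148.73 − $147.01 = $1.72.
Break-even = $70.00 / $1.72 = 40.70 → 41 months.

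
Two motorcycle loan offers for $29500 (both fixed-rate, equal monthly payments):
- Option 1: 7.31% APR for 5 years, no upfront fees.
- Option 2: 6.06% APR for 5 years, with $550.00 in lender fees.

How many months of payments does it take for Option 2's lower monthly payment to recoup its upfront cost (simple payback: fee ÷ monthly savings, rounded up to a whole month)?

32 months

Option 1: at 7.31% the monthly rate is 0.0060917, so the payment is 29,500 × 0.0060917 / (1 − 1.0060917^−60) = $588.46.
Option 2: monthly rate = 6.06%/12 = 0.0050500; payment = 29,500 × 0.0050500 / (1 − (1+0.0050500)^−60) = $571.14.
Monthly savings = $588.46 − $571.14 = $17.32.
Break-even = $550.00 / $17.32 = 31.76 → 32 months.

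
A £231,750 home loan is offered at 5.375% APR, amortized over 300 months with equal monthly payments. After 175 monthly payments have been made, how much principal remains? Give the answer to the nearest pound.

£134,344

With monthly rate i = 5.375%/12 = 0.0044792, the balance after k of n payments is P · [(1+i)^n − (1+i)^k] / [(1+i)^n − 1].
(1+0.0044792)^300 = 3.82190701 and (1+0.0044792)^175 = 2.18606666, so the balance is 231,750 × (3.82190701 − 2.18606666) / (3.82190701 − 1) = £134,343.90.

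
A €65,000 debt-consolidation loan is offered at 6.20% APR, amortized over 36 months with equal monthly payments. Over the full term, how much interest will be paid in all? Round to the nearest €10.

€6,400

Monthly rate = 6.2%/12 = 0.0051667; payment = 65,000 × 0.0051667 / (1 − (1+0.0051667)^−36) = €1,983.32.
Total paid = 36 × €1,983.32 = €71,399.52; interest = €71,399.52 − €65,000 = €6,399.52.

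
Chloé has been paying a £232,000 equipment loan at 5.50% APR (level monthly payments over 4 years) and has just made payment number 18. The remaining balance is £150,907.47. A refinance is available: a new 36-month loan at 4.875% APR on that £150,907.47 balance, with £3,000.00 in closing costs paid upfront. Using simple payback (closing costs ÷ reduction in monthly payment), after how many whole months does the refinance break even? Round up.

4 months

Current payment = 232,000 × 5.5%/12 / (1 − (1+0.0045833)^−48) = £5,395.50.
Refinanced payment = 150,907.47 × 0.0040625 / (1 − (1+0.0040625)^−36) = £4,514.37.
Monthly savings = £5,395.50 − £4,514.37 = £881.13.
Break-even = £3,000.00 / £881.13 = 3.40 → 4 months.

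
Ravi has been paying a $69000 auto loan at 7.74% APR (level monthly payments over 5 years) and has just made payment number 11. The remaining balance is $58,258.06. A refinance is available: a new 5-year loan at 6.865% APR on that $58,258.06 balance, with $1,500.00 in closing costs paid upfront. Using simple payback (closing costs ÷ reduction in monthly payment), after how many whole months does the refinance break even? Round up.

7 months

Current payment = 69,000 × 7.74%/12 / (1 − (1+0.0064500)^−60) = $1,390.50.
Refinanced payment = 58,258.06 × 0.0057208 / (1 − (1+0.0057208)^−60) = $1,149.87.
Monthly savings = $1,390.50 − $1,149.87 = $240.63.
Break-even = $1,500.00 / $240.63 = 6.23 → 7 months.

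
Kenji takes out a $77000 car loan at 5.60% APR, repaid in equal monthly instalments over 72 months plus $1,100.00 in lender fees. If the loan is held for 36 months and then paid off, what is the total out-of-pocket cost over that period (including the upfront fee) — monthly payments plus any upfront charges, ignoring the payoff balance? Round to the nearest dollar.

$46,518

Monthly rate = 5.6%/12 = 0.0046667; payment = 77,000 × 0.0046667 / (1 − (1+0.0046667)^−72) = $1,261.62.
Total outlay = 36 × $1,261.62 + $1,100.00 = $46,518.32.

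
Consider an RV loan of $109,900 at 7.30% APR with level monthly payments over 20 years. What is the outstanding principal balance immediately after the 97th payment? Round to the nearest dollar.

$83,121

With monthly rate i = 7.3%/12 = 0.0060833, the balance after k of n payments is P · [(1+i)^n − (1+i)^k] / [(1+i)^n − 1].
(1+0.0060833)^240 = 4.28695673 and (1+0.0060833)^97 = 1.80091657, so the balance is 109,900 × (4.28695673 − 1.80091657) / (4.28695673 − 1) = $83,121.21.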